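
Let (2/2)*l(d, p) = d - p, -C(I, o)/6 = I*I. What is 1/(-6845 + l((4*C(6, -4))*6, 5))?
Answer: -1/12034 ≈ -8.3098e-5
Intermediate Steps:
C(I, o) = -6*I² (C(I, o) = -6*I*I = -6*I²)
l(d, p) = d - p
1/(-6845 + l((4*C(6, -4))*6, 5)) = 1/(-6845 + ((4*(-6*6²))*6 - 1*5)) = 1/(-6845 + ((4*(-6*36))*6 - 5)) = 1/(-6845 + ((4*(-216))*6 - 5)) = 1/(-6845 + (-864*6 - 5)) = 1/(-6845 + (-5184 - 5)) = 1/(-6845 - 5189) = 1/(-12034) = -1/12034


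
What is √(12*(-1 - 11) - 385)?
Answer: 23*I ≈ 23.0*I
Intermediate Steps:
√(12*(-1 - 11) - 385) = √(12*(-12) - 385) = √(-144 - 385) = √(-529) = 23*I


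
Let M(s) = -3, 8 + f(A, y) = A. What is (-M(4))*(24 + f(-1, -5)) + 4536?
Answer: 4581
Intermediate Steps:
f(A, y) = -8 + A
(-M(4))*(24 + f(-1, -5)) + 4536 = (-1*(-3))*(24 + (-8 - 1)) + 4536 = 3*(24 - 9) + 4536 = 3*15 + 4536 = 45 + 4536 = 4581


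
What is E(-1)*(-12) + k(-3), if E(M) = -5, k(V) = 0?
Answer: 60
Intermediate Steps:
E(-1)*(-12) + k(-3) = -5*(-12) + 0 = 60 + 0 = 60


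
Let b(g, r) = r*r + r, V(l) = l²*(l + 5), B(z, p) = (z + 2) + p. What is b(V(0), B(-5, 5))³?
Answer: 216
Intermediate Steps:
B(z, p) = 2 + p + z (B(z, p) = (2 + z) + p = 2 + p + z)
V(l) = l²*(5 + l)
b(g, r) = r + r² (b(g, r) = r² + r = r + r²)
b(V(0), B(-5, 5))³ = ((2 + 5 - 5)*(1 + (2 + 5 - 5)))³ = (2*(1 + 2))³ = (2*3)³ = 6³ = 216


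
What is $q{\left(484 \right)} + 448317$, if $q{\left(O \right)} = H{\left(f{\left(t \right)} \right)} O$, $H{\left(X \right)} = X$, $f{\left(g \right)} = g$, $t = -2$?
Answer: $447349$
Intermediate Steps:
$q{\left(O \right)} = - 2 O$
$q{\left(484 \right)} + 448317 = \left(-2\right) 484 + 448317 = -968 + 448317 = 447349$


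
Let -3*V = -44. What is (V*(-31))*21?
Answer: -9548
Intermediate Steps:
V = 44/3 (V = -⅓*(-44) = 44/3 ≈ 14.667)
(V*(-31))*21 = ((44/3)*(-31))*21 = -1364/3*21 = -9548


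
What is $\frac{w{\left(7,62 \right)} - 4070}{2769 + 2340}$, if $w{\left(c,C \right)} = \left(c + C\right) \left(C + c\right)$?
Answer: $\frac{691}{5109} \approx 0.13525$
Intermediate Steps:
$w{\left(c,C \right)} = \left(C + c\right)^{2}$ ($w{\left(c,C \right)} = \left(C + c\right) \left(C + c\right) = \left(C + c\right)^{2}$)
$\frac{w{\left(7,62 \right)} - 4070}{2769 + 2340} = \frac{\left(62 + 7\right)^{2} - 4070}{2769 + 2340} = \frac{69^{2} - 4070}{5109} = \left(4761 - 4070\right) \frac{1}{5109} = 691 \cdot \frac{1}{5109} = \frac{691}{5109}$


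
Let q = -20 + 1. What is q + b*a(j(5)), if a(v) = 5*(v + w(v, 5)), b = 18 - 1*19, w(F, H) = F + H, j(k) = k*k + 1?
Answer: -304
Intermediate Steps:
j(k) = 1 + k² (j(k) = k² + 1 = 1 + k²)
q = -19
b = -1 (b = 18 - 19 = -1)
a(v) = 25 + 10*v (a(v) = 5*(v + (v + 5)) = 5*(v + (5 + v)) = 5*(5 + 2*v) = 25 + 10*v)
q + b*a(j(5)) = -19 - (25 + 10*(1 + 5²)) = -19 - (25 + 10*(1 + 25)) = -19 - (25 + 10*26) = -19 - (25 + 260) = -19 - 1*285 = -19 - 285 = -304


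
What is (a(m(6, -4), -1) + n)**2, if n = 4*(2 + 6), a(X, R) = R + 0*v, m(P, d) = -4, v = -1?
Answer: 961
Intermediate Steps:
a(X, R) = R (a(X, R) = R + 0*(-1) = R + 0 = R)
n = 32 (n = 4*8 = 32)
(a(m(6, -4), -1) + n)**2 = (-1 + 32)**2 = 31**2 = 961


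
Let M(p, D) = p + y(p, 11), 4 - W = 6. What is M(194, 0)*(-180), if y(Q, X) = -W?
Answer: -35280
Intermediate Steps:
W = -2 (W = 4 - 1*6 = 4 - 6 = -2)
y(Q, X) = 2 (y(Q, X) = -1*(-2) = 2)
M(p, D) = 2 + p (M(p, D) = p + 2 = 2 + p)
M(194, 0)*(-180) = (2 + 194)*(-180) = 196*(-180) = -35280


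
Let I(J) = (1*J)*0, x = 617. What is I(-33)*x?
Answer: 0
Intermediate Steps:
I(J) = 0 (I(J) = J*0 = 0)
I(-33)*x = 0*617 = 0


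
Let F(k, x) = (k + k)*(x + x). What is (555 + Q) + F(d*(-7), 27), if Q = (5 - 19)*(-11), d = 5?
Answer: -3071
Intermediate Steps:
F(k, x) = 4*k*x (F(k, x) = (2*k)*(2*x) = 4*k*x)
Q = 154 (Q = -14*(-11) = 154)
(555 + Q) + F(d*(-7), 27) = (555 + 154) + 4*(5*(-7))*27 = 709 + 4*(-35)*27 = 709 - 3780 = -3071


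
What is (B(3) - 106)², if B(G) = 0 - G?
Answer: 11881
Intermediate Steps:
B(G) = -G
(B(3) - 106)² = (-1*3 - 106)² = (-3 - 106)² = (-109)² = 11881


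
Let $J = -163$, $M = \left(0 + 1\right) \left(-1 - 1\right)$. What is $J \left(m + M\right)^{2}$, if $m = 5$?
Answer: $-1467$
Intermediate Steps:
$M = -2$ ($M = 1 \left(-2\right) = -2$)
$J \left(m + M\right)^{2} = - 163 \left(5 - 2\right)^{2} = - 163 \cdot 3^{2} = \left(-163\right) 9 = -1467$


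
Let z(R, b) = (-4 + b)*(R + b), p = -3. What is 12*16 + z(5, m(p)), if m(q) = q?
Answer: 178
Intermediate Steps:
12*16 + z(5, m(p)) = 12*16 + ((-3)² - 4*5 - 4*(-3) + 5*(-3)) = 192 + (9 - 20 + 12 - 15) = 192 - 14 = 178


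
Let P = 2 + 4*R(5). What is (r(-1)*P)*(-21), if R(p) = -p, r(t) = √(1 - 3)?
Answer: 378*I*√2 ≈ 534.57*I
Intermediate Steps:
r(t) = I*√2 (r(t) = √(-2) = I*√2)
P = -18 (P = 2 + 4*(-1*5) = 2 + 4*(-5) = 2 - 20 = -18)
(r(-1)*P)*(-21) = ((I*√2)*(-18))*(-21) = -18*I*√2*(-21) = 378*I*√2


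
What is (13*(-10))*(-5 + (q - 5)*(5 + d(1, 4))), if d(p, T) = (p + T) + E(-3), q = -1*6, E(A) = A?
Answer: 10660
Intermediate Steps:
q = -6
d(p, T) = -3 + T + p (d(p, T) = (p + T) - 3 = (T + p) - 3 = -3 + T + p)
(13*(-10))*(-5 + (q - 5)*(5 + d(1, 4))) = (13*(-10))*(-5 + (-6 - 5)*(5 + (-3 + 4 + 1))) = -130*(-5 - 11*(5 + 2)) = -130*(-5 - 11*7) = -130*(-5 - 77) = -130*(-82) = 10660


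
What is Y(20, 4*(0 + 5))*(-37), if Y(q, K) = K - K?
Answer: 0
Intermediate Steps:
Y(q, K) = 0
Y(20, 4*(0 + 5))*(-37) = 0*(-37) = 0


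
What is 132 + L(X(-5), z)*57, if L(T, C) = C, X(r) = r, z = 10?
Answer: 702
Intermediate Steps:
132 + L(X(-5), z)*57 = 132 + 10*57 = 132 + 570 = 702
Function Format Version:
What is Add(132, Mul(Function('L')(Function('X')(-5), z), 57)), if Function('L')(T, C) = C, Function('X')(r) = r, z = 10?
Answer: 702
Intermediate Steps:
Add(132, Mul(Function('L')(Function('X')(-5), z), 57)) = Add(132, Mul(10, 57)) = Add(132, 570) = 702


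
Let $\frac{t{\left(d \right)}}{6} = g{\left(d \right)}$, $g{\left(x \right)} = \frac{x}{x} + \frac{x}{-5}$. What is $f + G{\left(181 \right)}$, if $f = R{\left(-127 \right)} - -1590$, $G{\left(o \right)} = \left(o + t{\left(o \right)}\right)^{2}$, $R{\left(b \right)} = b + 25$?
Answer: $\frac{60001}{25} \approx 2400.0$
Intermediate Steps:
$g{\left(x \right)} = 1 - \frac{x}{5}$ ($g{\left(x \right)} = 1 + x \left(- \frac{1}{5}\right) = 1 - \frac{x}{5}$)
$t{\left(d \right)} = 6 - \frac{6 d}{5}$ ($t{\left(d \right)} = 6 \left(1 - \frac{d}{5}\right) = 6 - \frac{6 d}{5}$)
$R{\left(b \right)} = 25 + b$
$G{\left(o \right)} = \left(6 - \frac{o}{5}\right)^{2}$ ($G{\left(o \right)} = \left(o - \left(-6 + \frac{6 o}{5}\right)\right)^{2} = \left(6 - \frac{o}{5}\right)^{2}$)
$f = 1488$ ($f = \left(25 - 127\right) - -1590 = -102 + 1590 = 1488$)
$f + G{\left(181 \right)} = 1488 + \frac{\left(30 - 181\right)^{2}}{25} = 1488 + \frac{\left(-151\right)^{2}}{25} = 1488 + \frac{1}{25} \cdot 22801 = 1488 + \frac{22801}{25} = \frac{60001}{25}$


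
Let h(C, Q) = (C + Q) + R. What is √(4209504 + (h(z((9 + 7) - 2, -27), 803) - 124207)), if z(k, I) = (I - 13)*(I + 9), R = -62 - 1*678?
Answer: 904*√5 ≈ 2021.4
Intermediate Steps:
R = -740 (R = -62 - 678 = -740)
z(k, I) = (-13 + I)*(9 + I)
h(C, Q) = -740 + C + Q (h(C, Q) = (C + Q) - 740 = -740 + C + Q)
√(4209504 + (h(z((9 + 7) - 2, -27), 803) - 124207)) = √(4209504 + ((-740 + (-117 + (-27)² - 4*(-27)) + 803) - 124207)) = √(4209504 + ((-740 + (-117 + 729 + 108) + 803) - 124207)) = √(4209504 + ((-740 + 720 + 803) - 124207)) = √(4209504 + (783 - 124207)) = √(4209504 - 123424) = √4086080 = 904*√5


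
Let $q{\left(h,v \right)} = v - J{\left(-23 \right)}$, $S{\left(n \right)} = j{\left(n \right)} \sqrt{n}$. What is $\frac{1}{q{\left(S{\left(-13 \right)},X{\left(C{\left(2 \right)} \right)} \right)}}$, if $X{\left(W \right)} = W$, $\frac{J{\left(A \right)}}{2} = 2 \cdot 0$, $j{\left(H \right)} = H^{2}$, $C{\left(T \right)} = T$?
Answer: $\frac{1}{2} \approx 0.5$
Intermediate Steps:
$J{\left(A \right)} = 0$ ($J{\left(A \right)} = 2 \cdot 2 \cdot 0 = 2 \cdot 0 = 0$)
$S{\left(n \right)} = n^{\frac{5}{2}}$ ($S{\left(n \right)} = n^{2} \sqrt{n} = n^{\frac{5}{2}}$)
$q{\left(h,v \right)} = v$ ($q{\left(h,v \right)} = v - 0 = v + 0 = v$)
$\frac{1}{q{\left(S{\left(-13 \right)},X{\left(C{\left(2 \right)} \right)} \right)}} = \frac{1}{2}$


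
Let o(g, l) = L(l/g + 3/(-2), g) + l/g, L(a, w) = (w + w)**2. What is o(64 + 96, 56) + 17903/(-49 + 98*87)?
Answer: 17361313399/169540 ≈ 1.0240e+5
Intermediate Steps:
L(a, w) = 4*w**2 (L(a, w) = (2*w)**2 = 4*w**2)
o(g, l) = 4*g**2 + l/g
o(64 + 96, 56) + 17903/(-49 + 98*87) = (56 + 4*(64 + 96)**3)/(64 + 96) + 17903/(-49 + 98*87) = (56 + 4*160**3)/160 + 17903/(-49 + 8526) = (56 + 4*4096000)/160 + 17903/8477 = (56 + 16384000)/160 + 17903*(1/8477) = (1/160)*16384056 + 17903/8477 = 2048007/20 + 17903/8477 = 17361313399/169540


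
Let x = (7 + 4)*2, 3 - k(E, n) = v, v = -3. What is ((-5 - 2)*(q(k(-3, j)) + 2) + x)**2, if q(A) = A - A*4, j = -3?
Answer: 17956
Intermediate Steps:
k(E, n) = 6 (k(E, n) = 3 - 1*(-3) = 3 + 3 = 6)
q(A) = -3*A (q(A) = A - 4*A = -3*A)
x = 22 (x = 11*2 = 22)
((-5 - 2)*(q(k(-3, j)) + 2) + x)**2 = ((-5 - 2)*(-3*6 + 2) + 22)**2 = (-7*(-18 + 2) + 22)**2 = (-7*(-16) + 22)**2 = (112 + 22)**2 = 134**2 = 17956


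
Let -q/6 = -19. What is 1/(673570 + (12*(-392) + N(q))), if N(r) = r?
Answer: 1/668980 ≈ 1.4948e-6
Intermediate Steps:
q = 114 (q = -6*(-19) = 114)
1/(673570 + (12*(-392) + N(q))) = 1/(673570 + (12*(-392) + 114)) = 1/(673570 + (-4704 + 114)) = 1/(673570 - 4590) = 1/668980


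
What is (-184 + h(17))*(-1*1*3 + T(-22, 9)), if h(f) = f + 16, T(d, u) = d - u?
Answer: 5134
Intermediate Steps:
h(f) = 16 + f
(-184 + h(17))*(-1*1*3 + T(-22, 9)) = (-184 + (16 + 17))*(-1*1*3 + (-22 - 1*9)) = (-184 + 33)*(-1*3 + (-22 - 9)) = -151*(-3 - 31) = -151*(-34) = 5134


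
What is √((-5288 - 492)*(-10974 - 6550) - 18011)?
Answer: 3*√11252301 ≈ 10063.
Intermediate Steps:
√((-5288 - 492)*(-10974 - 6550) - 18011) = √(-5780*(-17524) - 18011) = √(101288720 - 18011) = √101270709 = 3*√11252301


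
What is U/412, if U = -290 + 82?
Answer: -52/103 ≈ -0.50485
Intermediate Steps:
U = -208
U/412 = -208/412 = -208*1/412 = -52/103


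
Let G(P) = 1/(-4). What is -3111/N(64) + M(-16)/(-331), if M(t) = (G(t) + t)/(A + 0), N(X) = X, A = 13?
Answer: -1029661/21184 ≈ -48.606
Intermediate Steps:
G(P) = -1/4
M(t) = -1/52 + t/13 (M(t) = (-1/4 + t)/(13 + 0) = (-1/4 + t)/13 = (-1/4 + t)*(1/13) = -1/52 + t/13)
-3111/N(64) + M(-16)/(-331) = -3111/64 + (-1/52 + (1/13)*(-16))/(-331) = -3111*1/64 + (-1/52 - 16/13)*(-1/331) = -3111/64 - 5/4*(-1/331) = -3111/64 + 5/1324 = -1029661/21184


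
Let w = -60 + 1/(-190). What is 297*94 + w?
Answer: 5293019/190 ≈ 27858.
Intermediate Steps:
w = -11401/190 (w = -60 - 1/190 = -11401/190 ≈ -60.005)
297*94 + w = 297*94 - 11401/190 = 27918 - 11401/190 = 5293019/190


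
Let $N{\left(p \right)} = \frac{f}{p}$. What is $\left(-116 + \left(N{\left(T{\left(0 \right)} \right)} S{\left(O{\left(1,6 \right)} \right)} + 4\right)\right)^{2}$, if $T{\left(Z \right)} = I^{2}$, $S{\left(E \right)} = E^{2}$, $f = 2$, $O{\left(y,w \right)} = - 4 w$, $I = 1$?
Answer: $1081600$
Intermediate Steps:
$T{\left(Z \right)} = 1$ ($T{\left(Z \right)} = 1^{2} = 1$)
$N{\left(p \right)} = \frac{2}{p}$
$\left(-116 + \left(N{\left(T{\left(0 \right)} \right)} S{\left(O{\left(1,6 \right)} \right)} + 4\right)\right)^{2} = \left(-116 + \left(\frac{2}{1} \left(\left(-4\right) 6\right)^{2} + 4\right)\right)^{2} = \left(-116 + \left(2 \cdot 1 \left(-24\right)^{2} + 4\right)\right)^{2} = \left(-116 + \left(2 \cdot 576 + 4\right)\right)^{2} = \left(-116 + \left(1152 + 4\right)\right)^{2} = \left(-116 + 1156\right)^{2} = 1040^{2} = 1081600$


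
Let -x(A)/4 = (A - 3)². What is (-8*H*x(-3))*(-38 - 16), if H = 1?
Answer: -62208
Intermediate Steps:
x(A) = -4*(-3 + A)² (x(A) = -4*(A - 3)² = -4*(-3 + A)²)
(-8*H*x(-3))*(-38 - 16) = (-8*(-4*(-3 - 3)²))*(-38 - 16) = -8*(-4*(-6)²)*(-54) = -8*(-4*36)*(-54) = -8*(-144)*(-54) = 1152*(-54) = -62208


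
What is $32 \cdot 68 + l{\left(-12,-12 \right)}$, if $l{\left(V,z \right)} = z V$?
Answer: $2320$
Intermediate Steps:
$l{\left(V,z \right)} = V z$
$32 \cdot 68 + l{\left(-12,-12 \right)} = 32 \cdot 68 - -144 = 2176 + 144 = 2320$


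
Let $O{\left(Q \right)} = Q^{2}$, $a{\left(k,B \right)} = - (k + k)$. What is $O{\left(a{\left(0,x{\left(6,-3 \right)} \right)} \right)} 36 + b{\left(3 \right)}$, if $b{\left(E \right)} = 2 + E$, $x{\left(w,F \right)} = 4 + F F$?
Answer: $5$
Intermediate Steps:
$x{\left(w,F \right)} = 4 + F^{2}$
$a{\left(k,B \right)} = - 2 k$
$O{\left(a{\left(0,x{\left(6,-3 \right)} \right)} \right)} 36 + b{\left(3 \right)} = \left(\left(-2\right) 0\right)^{2} \cdot 36 + \left(2 + 3\right) = 0^{2} \cdot 36 + 5 = 0 \cdot 36 + 5 = 0 + 5 = 5$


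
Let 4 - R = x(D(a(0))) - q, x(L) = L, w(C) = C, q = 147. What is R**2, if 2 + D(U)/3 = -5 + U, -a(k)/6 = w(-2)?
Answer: 18496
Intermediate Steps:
a(k) = 12 (a(k) = -6*(-2) = 12)
D(U) = -21 + 3*U (D(U) = -6 + 3*(-5 + U) = -6 + (-15 + 3*U) = -21 + 3*U)
R = 136 (R = 4 - ((-21 + 3*12) - 1*147) = 4 - ((-21 + 36) - 147) = 4 - (15 - 147) = 4 - 1*(-132) = 4 + 132 = 136)
R**2 = 136**2 = 18496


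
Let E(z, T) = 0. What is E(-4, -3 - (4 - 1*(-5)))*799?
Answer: 0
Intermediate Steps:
E(-4, -3 - (4 - 1*(-5)))*799 = 0*799 = 0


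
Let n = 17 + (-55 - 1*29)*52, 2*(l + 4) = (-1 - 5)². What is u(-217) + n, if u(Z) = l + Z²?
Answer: 42752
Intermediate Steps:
l = 14 (l = -4 + (-1 - 5)²/2 = -4 + (½)*(-6)² = -4 + (½)*36 = -4 + 18 = 14)
u(Z) = 14 + Z²
n = -4351 (n = 17 + (-55 - 29)*52 = 17 - 84*52 = 17 - 4368 = -4351)
u(-217) + n = (14 + (-217)²) - 4351 = (14 + 47089) - 4351 = 47103 - 4351 = 42752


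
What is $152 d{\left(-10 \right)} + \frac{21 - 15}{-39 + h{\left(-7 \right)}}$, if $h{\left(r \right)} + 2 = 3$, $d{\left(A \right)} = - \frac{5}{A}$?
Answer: $\frac{1441}{19} \approx 75.842$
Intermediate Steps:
$h{\left(r \right)} = 1$ ($h{\left(r \right)} = -2 + 3 = 1$)
$152 d{\left(-10 \right)} + \frac{21 - 15}{-39 + h{\left(-7 \right)}} = 152 \left(- \frac{5}{-10}\right) + \frac{21 - 15}{-39 + 1} = 152 \left(\left(-5\right) \left(- \frac{1}{10}\right)\right) + \frac{21 - 15}{-38} = 152 \cdot \frac{1}{2} + 6 \left(- \frac{1}{38}\right) = 76 - \frac{3}{19} = \frac{1441}{19}$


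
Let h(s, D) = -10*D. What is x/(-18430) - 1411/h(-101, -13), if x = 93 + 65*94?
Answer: -1340556/119795 ≈ -11.190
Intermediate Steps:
x = 6203 (x = 93 + 6110 = 6203)
x/(-18430) - 1411/h(-101, -13) = 6203/(-18430) - 1411/((-10*(-13))) = 6203*(-1/18430) - 1411/130 = -6203/18430 - 1411*1/130 = -6203/18430 - 1411/130 = -1340556/119795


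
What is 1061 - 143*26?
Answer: -2657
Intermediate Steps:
1061 - 143*26 = 1061 - 3718 = -2657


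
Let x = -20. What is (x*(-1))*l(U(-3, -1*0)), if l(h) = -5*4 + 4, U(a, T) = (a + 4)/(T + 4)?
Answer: -320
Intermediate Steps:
U(a, T) = (4 + a)/(4 + T)
l(h) = -16 (l(h) = -20 + 4 = -16)
(x*(-1))*l(U(-3, -1*0)) = -20*(-1)*(-16) = 20*(-16) = -320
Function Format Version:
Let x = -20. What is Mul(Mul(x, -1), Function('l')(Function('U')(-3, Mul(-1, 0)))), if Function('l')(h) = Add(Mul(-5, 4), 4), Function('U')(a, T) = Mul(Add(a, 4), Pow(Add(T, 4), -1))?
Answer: -320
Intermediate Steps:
Function('U')(a, T) = Mul(Pow(Add(4, T), -1), Add(4, a)) (Function('U')(a, T) = Mul(Add(4, a), Pow(Add(4, T), -1)) = Mul(Pow(Add(4, T), -1), Add(4, a)))
Function('l')(h) = -16 (Function('l')(h) = Add(-20, 4) = -16)
Mul(Mul(x, -1), Function('l')(Function('U')(-3, Mul(-1, 0)))) = Mul(Mul(-20, -1), -16) = Mul(20, -16) = -320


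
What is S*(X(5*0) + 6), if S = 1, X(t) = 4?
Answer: 10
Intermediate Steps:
S*(X(5*0) + 6) = 1*(4 + 6) = 1*10 = 10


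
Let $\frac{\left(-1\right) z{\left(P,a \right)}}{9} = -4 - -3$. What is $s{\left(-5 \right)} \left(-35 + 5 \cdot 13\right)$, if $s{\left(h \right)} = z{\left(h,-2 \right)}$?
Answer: $270$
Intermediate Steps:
$z{\left(P,a \right)} = 9$ ($z{\left(P,a \right)} = - 9 \left(-4 - -3\right) = - 9 \left(-4 + 3\right) = \left(-9\right) \left(-1\right) = 9$)
$s{\left(h \right)} = 9$
$s{\left(-5 \right)} \left(-35 + 5 \cdot 13\right) = 9 \left(-35 + 5 \cdot 13\right) = 9 \left(-35 + 65\right) = 9 \cdot 30 = 270$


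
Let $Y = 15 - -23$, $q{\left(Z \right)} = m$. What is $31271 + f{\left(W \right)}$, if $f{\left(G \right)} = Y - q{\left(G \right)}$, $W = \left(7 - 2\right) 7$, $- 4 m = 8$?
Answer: $31311$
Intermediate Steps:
$m = -2$ ($m = \left(- \frac{1}{4}\right) 8 = -2$)
$q{\left(Z \right)} = -2$
$Y = 38$ ($Y = 15 + 23 = 38$)
$W = 35$ ($W = 5 \cdot 7 = 35$)
$f{\left(G \right)} = 40$ ($f{\left(G \right)} = 38 - -2 = 38 + 2 = 40$)
$31271 + f{\left(W \right)} = 31271 + 40 = 31311$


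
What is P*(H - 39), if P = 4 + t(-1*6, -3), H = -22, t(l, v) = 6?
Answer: -610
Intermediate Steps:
P = 10 (P = 4 + 6 = 10)
P*(H - 39) = 10*(-22 - 39) = 10*(-61) = -610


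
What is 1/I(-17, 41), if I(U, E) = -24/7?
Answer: -7/24 ≈ -0.29167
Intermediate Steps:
I(U, E) = -24/7 (I(U, E) = -24*⅐ = -24/7)
1/I(-17, 41) = 1/(-24/7) = -7/24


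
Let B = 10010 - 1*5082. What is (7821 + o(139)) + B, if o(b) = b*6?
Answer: 13583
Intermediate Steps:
o(b) = 6*b
B = 4928 (B = 10010 - 5082 = 4928)
(7821 + o(139)) + B = (7821 + 6*139) + 4928 = (7821 + 834) + 4928 = 8655 + 4928 = 13583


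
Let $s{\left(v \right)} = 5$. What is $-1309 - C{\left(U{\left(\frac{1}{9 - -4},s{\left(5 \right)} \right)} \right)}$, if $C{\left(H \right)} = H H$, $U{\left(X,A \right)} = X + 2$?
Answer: $- \frac{221950}{169} \approx -1313.3$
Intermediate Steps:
$U{\left(X,A \right)} = 2 + X$
$C{\left(H \right)} = H^{2}$
$-1309 - C{\left(U{\left(\frac{1}{9 - -4},s{\left(5 \right)} \right)} \right)} = -1309 - \left(2 + \frac{1}{9 - -4}\right)^{2} = -1309 - \left(2 + \frac{1}{9 + 4}\right)^{2} = -1309 - \left(2 + \frac{1}{13}\right)^{2} = -1309 - \left(\frac{27}{13}\right)^{2} = -1309 - \frac{729}{169} = - \frac{221950}{169}$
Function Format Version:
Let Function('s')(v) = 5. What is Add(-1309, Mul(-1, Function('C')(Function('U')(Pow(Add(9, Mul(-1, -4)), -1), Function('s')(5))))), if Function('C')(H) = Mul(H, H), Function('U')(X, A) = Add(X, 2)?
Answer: Rational(-221950, 169) ≈ -1313.3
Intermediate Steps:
Function('U')(X, A) = Add(2, X)
Function('C')(H) = Pow(H, 2)
Add(-1309, Mul(-1, Function('C')(Function('U')(Pow(Add(9, Mul(-1, -4)), -1), Function('s')(5))))) = Add(-1309, Mul(-1, Pow(Add(2, Pow(Add(9, Mul(-1, -4)), -1)), 2))) = Add(-1309, Mul(-1, Pow(Add(2, Pow(Add(9, 4), -1)), 2))) = Add(-1309, Mul(-1, Pow(Add(2, Pow(13, -1)), 2))) = Add(-1309, Mul(-1, Pow(Add(2, Rational(1, 13)), 2))) = Add(-1309, Mul(-1, Pow(Rational(27, 13), 2))) = Add(-1309, Mul(-1, Rational(729, 169))) = Add(-1309, Rational(-729, 169)) = Rational(-221950, 169)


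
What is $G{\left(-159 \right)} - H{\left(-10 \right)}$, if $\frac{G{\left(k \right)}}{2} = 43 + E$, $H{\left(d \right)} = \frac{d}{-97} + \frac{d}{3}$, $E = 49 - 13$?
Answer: $\frac{46918}{291} \approx 161.23$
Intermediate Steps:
$E = 36$ ($E = 49 - 13 = 36$)
$H{\left(d \right)} = \frac{94 d}{291}$ ($H{\left(d \right)} = d \left(- \frac{1}{97}\right) + d \frac{1}{3} = - \frac{d}{97} + \frac{d}{3} = \frac{94 d}{291}$)
$G{\left(k \right)} = 158$ ($G{\left(k \right)} = 2 \left(43 + 36\right) = 2 \cdot 79 = 158$)
$G{\left(-159 \right)} - H{\left(-10 \right)} = 158 - \frac{94}{291} \left(-10\right) = 158 - - \frac{940}{291} = 158 + \frac{940}{291} = \frac{46918}{291}$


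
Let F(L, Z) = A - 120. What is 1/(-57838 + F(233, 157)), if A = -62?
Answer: -1/58020 ≈ -1.7235e-5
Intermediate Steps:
F(L, Z) = -182 (F(L, Z) = -62 - 120 = -182)
1/(-57838 + F(233, 157)) = 1/(-57838 - 182) = 1/(-58020) = -1/58020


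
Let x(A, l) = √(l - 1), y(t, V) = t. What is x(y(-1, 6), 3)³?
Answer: 2*√2 ≈ 2.8284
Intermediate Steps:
x(A, l) = √(-1 + l)
x(y(-1, 6), 3)³ = (√(-1 + 3))³ = (√2)³ = 2*√2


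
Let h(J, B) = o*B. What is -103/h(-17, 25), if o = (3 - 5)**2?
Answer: -103/100 ≈ -1.0300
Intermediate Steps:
o = 4 (o = (-2)**2 = 4)
h(J, B) = 4*B
-103/h(-17, 25) = -103/(4*25) = -103/100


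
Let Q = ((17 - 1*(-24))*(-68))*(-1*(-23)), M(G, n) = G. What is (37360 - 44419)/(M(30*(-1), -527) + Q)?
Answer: 7059/64154 ≈ 0.11003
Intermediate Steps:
Q = -64124 (Q = ((17 + 24)*(-68))*23 = (41*(-68))*23 = -2788*23 = -64124)
(37360 - 44419)/(M(30*(-1), -527) + Q) = (37360 - 44419)/(30*(-1) - 64124) = -7059/(-30 - 64124) = -7059/(-64154) = -7059*(-1/64154) = 7059/64154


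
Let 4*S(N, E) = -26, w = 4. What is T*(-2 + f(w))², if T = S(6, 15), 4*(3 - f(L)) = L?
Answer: 0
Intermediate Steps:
f(L) = 3 - L/4
S(N, E) = -13/2 (S(N, E) = (¼)*(-26) = -13/2)
T = -13/2 ≈ -6.5000
T*(-2 + f(w))² = -13*(-2 + (3 - ¼*4))²/2 = -13*(-2 + (3 - 1))²/2 = -13*(-2 + 2)²/2 = -13/2*0² = -13/2*0 = 0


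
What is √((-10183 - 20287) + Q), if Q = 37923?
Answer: √7453 ≈ 86.331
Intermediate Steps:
√((-10183 - 20287) + Q) = √((-10183 - 20287) + 37923) = √(-30470 + 37923) = √7453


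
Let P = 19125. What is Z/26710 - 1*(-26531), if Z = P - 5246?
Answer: 708656889/26710 ≈ 26532.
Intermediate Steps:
Z = 13879 (Z = 19125 - 5246 = 13879)
Z/26710 - 1*(-26531) = 13879/26710 - 1*(-26531) = 13879*(1/26710) + 26531 = 13879/26710 + 26531 = 708656889/26710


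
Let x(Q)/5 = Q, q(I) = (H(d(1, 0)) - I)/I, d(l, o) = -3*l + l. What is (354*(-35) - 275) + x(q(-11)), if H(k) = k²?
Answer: -139390/11 ≈ -12672.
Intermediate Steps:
d(l, o) = -2*l
q(I) = (4 - I)/I (q(I) = ((-2*1)² - I)/I = ((-2)² - I)/I = (4 - I)/I)
x(Q) = 5*Q
(354*(-35) - 275) + x(q(-11)) = (354*(-35) - 275) + 5*((4 - 1*(-11))/(-11)) = (-12390 - 275) + 5*(-(4 + 11)/11) = -12665 + 5*(-1/11*15) = -12665 + 5*(-15/11) = -12665 - 75/11 = -139390/11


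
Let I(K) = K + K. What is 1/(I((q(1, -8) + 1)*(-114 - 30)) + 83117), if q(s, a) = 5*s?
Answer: 1/81389 ≈ 1.2287e-5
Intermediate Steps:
I(K) = 2*K
1/(I((q(1, -8) + 1)*(-114 - 30)) + 83117) = 1/(2*((5*1 + 1)*(-114 - 30)) + 83117) = 1/(2*((5 + 1)*(-144)) + 83117) = 1/(2*(6*(-144)) + 83117) = 1/(2*(-864) + 83117) = 1/(-1728 + 83117) = 1/81389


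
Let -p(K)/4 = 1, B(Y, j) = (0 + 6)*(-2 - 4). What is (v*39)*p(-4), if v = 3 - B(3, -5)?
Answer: -6084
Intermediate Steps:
B(Y, j) = -36 (B(Y, j) = 6*(-6) = -36)
v = 39 (v = 3 - 1*(-36) = 3 + 36 = 39)
p(K) = -4 (p(K) = -4*1 = -4)
(v*39)*p(-4) = (39*39)*(-4) = 1521*(-4) = -6084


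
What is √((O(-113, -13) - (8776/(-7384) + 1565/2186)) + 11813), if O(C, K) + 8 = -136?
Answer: √47506708977644462/2017678 ≈ 108.03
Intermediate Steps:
O(C, K) = -144 (O(C, K) = -8 - 136 = -144)
√((O(-113, -13) - (8776/(-7384) + 1565/2186)) + 11813) = √((-144 - (8776/(-7384) + 1565/2186)) + 11813) = √((-144 - (8776*(-1/7384) + 1565*(1/2186))) + 11813) = √((-144 - (-1097/923 + 1565/2186)) + 11813) = √((-144 - 1*(-953547/2017678)) + 11813) = √((-144 + 953547/2017678) + 11813) = √(-289592085/2017678 + 11813) = √(23545238129/2017678) = √47506708977644462/2017678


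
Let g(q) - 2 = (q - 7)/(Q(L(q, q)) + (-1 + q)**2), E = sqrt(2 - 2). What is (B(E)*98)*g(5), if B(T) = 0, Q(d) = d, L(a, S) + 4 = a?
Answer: 0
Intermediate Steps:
L(a, S) = -4 + a
E = 0 (E = sqrt(0) = 0)
g(q) = 2 + (-7 + q)/(-4 + q + (-1 + q)**2) (g(q) = 2 + (q - 7)/((-4 + q) + (-1 + q)**2) = 2 + (-7 + q)/(-4 + q + (-1 + q)**2))
(B(E)*98)*g(5) = (0*98)*((-13 - 1*5 + 2*5**2)/(-3 + 5**2 - 1*5)) = 0*((-13 - 5 + 2*25)/(-3 + 25 - 5)) = 0*((-13 - 5 + 50)/17) = 0*((1/17)*32) = 0*(32/17) = 0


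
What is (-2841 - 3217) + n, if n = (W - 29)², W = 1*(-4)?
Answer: -4969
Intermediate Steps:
W = -4
n = 1089 (n = (-4 - 29)² = (-33)² = 1089)
(-2841 - 3217) + n = (-2841 - 3217) + 1089 = -6058 + 1089 = -4969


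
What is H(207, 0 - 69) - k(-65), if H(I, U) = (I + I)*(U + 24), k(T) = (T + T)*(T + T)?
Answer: -35530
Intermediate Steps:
k(T) = 4*T² (k(T) = (2*T)*(2*T) = 4*T²)
H(I, U) = 2*I*(24 + U) (H(I, U) = (2*I)*(24 + U) = 2*I*(24 + U))
H(207, 0 - 69) - k(-65) = 2*207*(24 + (0 - 69)) - 4*(-65)² = 2*207*(24 - 69) - 4*4225 = 2*207*(-45) - 1*16900 = -18630 - 16900 = -35530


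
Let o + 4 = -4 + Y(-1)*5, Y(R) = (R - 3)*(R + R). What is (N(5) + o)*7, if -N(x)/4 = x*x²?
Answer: -3276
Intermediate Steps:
Y(R) = 2*R*(-3 + R) (Y(R) = (-3 + R)*(2*R) = 2*R*(-3 + R))
N(x) = -4*x³ (N(x) = -4*x*x² = -4*x³)
o = 32 (o = -4 + (-4 + (2*(-1)*(-3 - 1))*5) = -4 + (-4 + (2*(-1)*(-4))*5) = -4 + (-4 + 8*5) = -4 + (-4 + 40) = -4 + 36 = 32)
(N(5) + o)*7 = (-4*5³ + 32)*7 = (-4*125 + 32)*7 = (-500 + 32)*7 = -468*7 = -3276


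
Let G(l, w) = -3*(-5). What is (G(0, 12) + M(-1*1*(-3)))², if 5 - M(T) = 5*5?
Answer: 25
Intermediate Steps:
M(T) = -20 (M(T) = 5 - 5*5 = 5 - 1*25 = 5 - 25 = -20)
G(l, w) = 15
(G(0, 12) + M(-1*1*(-3)))² = (15 - 20)² = (-5)² = 25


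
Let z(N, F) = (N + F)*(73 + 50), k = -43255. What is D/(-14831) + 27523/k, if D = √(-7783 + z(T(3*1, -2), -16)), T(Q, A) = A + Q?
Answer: -27523/43255 - 2*I*√2407/14831 ≈ -0.6363 - 0.006616*I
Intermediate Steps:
z(N, F) = 123*F + 123*N (z(N, F) = (F + N)*123 = 123*F + 123*N)
D = 2*I*√2407 (D = √(-7783 + (123*(-16) + 123*(-2 + 3*1))) = √(-7783 + (-1968 + 123*(-2 + 3))) = √(-7783 + (-1968 + 123*1)) = √(-7783 + (-1968 + 123)) = √(-7783 - 1845) = √(-9628) = 2*I*√2407 ≈ 98.122*I)
D/(-14831) + 27523/k = (2*I*√2407)/(-14831) + 27523/(-43255) = (2*I*√2407)*(-1/14831) + 27523*(-1/43255) = -2*I*√2407/14831 - 27523/43255 = -27523/43255 - 2*I*√2407/14831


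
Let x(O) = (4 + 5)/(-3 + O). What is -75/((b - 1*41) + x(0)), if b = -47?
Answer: 75/91 ≈ 0.82418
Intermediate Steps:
x(O) = 9/(-3 + O)
-75/((b - 1*41) + x(0)) = -75/((-47 - 1*41) + 9/(-3 + 0)) = -75/((-47 - 41) + 9/(-3)) = -75/(-88 + 9*(-⅓)) = -75/(-88 - 3) = -75/(-91) = -75*(-1/91) = 75/91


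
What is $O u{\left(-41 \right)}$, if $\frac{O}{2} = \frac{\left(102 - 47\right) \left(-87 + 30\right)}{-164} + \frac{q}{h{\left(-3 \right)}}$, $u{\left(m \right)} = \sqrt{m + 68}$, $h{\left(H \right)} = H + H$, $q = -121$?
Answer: $\frac{19327 \sqrt{3}}{82} \approx 408.24$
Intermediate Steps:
$h{\left(H \right)} = 2 H$
$u{\left(m \right)} = \sqrt{68 + m}$
$O = \frac{19327}{246}$ ($O = 2 \left(\frac{\left(102 - 47\right) \left(-87 + 30\right)}{-164} - \frac{121}{2 \left(-3\right)}\right) = 2 \left(55 \left(-57\right) \left(- \frac{1}{164}\right) - \frac{121}{-6}\right) = 2 \left(\left(-3135\right) \left(- \frac{1}{164}\right) - - \frac{121}{6}\right) = 2 \left(\frac{3135}{164} + \frac{121}{6}\right) = 2 \cdot \frac{19327}{492} = \frac{19327}{246} \approx 78.565$)
$O u{\left(-41 \right)} = \frac{19327 \sqrt{68 - 41}}{246} = \frac{19327 \sqrt{27}}{246} = \frac{19327 \cdot 3 \sqrt{3}}{246} = \frac{19327 \sqrt{3}}{82}$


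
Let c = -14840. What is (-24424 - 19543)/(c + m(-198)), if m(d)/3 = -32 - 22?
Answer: 43967/15002 ≈ 2.9307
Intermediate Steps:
m(d) = -162 (m(d) = 3*(-32 - 22) = 3*(-54) = -162)
(-24424 - 19543)/(c + m(-198)) = (-24424 - 19543)/(-14840 - 162) = -43967/(-15002) = -43967*(-1/15002) = 43967/15002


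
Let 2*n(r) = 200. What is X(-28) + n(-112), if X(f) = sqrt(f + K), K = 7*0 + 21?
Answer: 100 + I*sqrt(7) ≈ 100.0 + 2.6458*I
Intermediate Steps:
K = 21 (K = 0 + 21 = 21)
X(f) = sqrt(21 + f) (X(f) = sqrt(f + 21) = sqrt(21 + f))
n(r) = 100 (n(r) = (1/2)*200 = 100)
X(-28) + n(-112) = sqrt(21 - 28) + 100 = sqrt(-7) + 100 = I*sqrt(7) + 100 = 100 + I*sqrt(7)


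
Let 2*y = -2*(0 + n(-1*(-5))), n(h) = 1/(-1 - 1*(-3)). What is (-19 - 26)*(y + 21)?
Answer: -1845/2 ≈ -922.50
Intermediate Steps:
n(h) = 1/2 (n(h) = 1/(-1 + 3) = 1/2)
y = -1/2 (y = (-2*(0 + 1/2))/2 = (-2*1/2)/2 = (1/2)*(-1) = -1/2 ≈ -0.50000)
(-19 - 26)*(y + 21) = (-19 - 26)*(-1/2 + 21) = -45*41/2 = -1845/2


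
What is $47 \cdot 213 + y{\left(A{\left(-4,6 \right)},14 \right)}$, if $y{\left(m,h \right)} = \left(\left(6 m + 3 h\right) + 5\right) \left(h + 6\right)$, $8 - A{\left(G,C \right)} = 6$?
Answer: $11191$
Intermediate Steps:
$A{\left(G,C \right)} = 2$ ($A{\left(G,C \right)} = 8 - 6 = 2$)
$y{\left(m,h \right)} = \left(6 + h\right) \left(5 + 3 h + 6 m\right)$ ($y{\left(m,h \right)} = \left(\left(3 h + 6 m\right) + 5\right) \left(6 + h\right) = \left(5 + 3 h + 6 m\right) \left(6 + h\right) = \left(6 + h\right) \left(5 + 3 h + 6 m\right)$)
$47 \cdot 213 + y{\left(A{\left(-4,6 \right)},14 \right)} = 47 \cdot 213 + \left(30 + 3 \cdot 14^{2} + 23 \cdot 14 + 36 \cdot 2 + 6 \cdot 14 \cdot 2\right) = 10011 + \left(30 + 3 \cdot 196 + 322 + 72 + 168\right) = 10011 + \left(30 + 588 + 322 + 72 + 168\right) = 10011 + 1180 = 11191$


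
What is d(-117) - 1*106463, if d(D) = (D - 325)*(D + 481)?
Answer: -267351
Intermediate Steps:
d(D) = (-325 + D)*(481 + D)
d(-117) - 1*106463 = (-156325 + (-117)² + 156*(-117)) - 1*106463 = (-156325 + 13689 - 18252) - 106463 = -160888 - 106463 = -267351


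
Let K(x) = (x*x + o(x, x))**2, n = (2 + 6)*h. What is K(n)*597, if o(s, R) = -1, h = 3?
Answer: 197383125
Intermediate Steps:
n = 24 (n = (2 + 6)*3 = 8*3 = 24)
K(x) = (-1 + x**2)**2 (K(x) = (x*x - 1)**2 = (x**2 - 1)**2 = (-1 + x**2)**2)
K(n)*597 = (-1 + 24**2)**2*597 = (-1 + 576)**2*597 = 575**2*597 = 330625*597 = 197383125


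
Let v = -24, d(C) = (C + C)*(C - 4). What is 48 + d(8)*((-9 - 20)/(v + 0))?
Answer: 376/3 ≈ 125.33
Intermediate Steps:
d(C) = 2*C*(-4 + C) (d(C) = (2*C)*(-4 + C) = 2*C*(-4 + C))
48 + d(8)*((-9 - 20)/(v + 0)) = 48 + (2*8*(-4 + 8))*((-9 - 20)/(-24 + 0)) = 48 + (2*8*4)*(-29/(-24)) = 48 + 64*(-29*(-1/24)) = 48 + 64*(29/24) = 48 + 232/3 = 376/3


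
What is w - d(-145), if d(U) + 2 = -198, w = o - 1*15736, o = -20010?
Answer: -35546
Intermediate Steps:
w = -35746 (w = -20010 - 1*15736 = -20010 - 15736 = -35746)
d(U) = -200 (d(U) = -2 - 198 = -200)
w - d(-145) = -35746 - 1*(-200) = -35746 + 200 = -35546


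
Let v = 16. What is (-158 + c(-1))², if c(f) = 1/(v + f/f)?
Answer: 7209225/289 ≈ 24945.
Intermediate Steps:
c(f) = 1/17 (c(f) = 1/(16 + f/f) = 1/(16 + 1) = 1/17)
(-158 + c(-1))² = (-158 + 1/17)² = (-2685/17)² = 7209225/289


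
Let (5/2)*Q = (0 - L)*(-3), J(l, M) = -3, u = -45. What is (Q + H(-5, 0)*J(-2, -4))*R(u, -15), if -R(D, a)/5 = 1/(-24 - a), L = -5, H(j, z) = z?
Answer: -10/3 ≈ -3.3333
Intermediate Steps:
R(D, a) = -5/(-24 - a)
Q = -6 (Q = 2*((0 - 1*(-5))*(-3))/5 = 2*((0 + 5)*(-3))/5 = 2*(5*(-3))/5 = (⅖)*(-15) = -6)
(Q + H(-5, 0)*J(-2, -4))*R(u, -15) = (-6 + 0*(-3))*(5/(24 - 15)) = (-6 + 0)*(5/9) = -30/9 = -6*5/9 = -10/3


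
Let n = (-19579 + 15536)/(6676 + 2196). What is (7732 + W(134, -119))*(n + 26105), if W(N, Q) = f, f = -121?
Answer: 1762703923887/8872 ≈ 1.9868e+8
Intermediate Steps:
W(N, Q) = -121
n = -4043/8872 ≈ -0.45570
(7732 + W(134, -119))*(n + 26105) = (7732 - 121)*(-4043/8872 + 26105) = 7611*(231599517/8872) = 1762703923887/8872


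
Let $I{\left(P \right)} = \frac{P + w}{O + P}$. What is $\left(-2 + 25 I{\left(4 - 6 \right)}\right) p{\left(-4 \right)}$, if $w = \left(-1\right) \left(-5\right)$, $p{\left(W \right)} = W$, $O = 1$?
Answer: $308$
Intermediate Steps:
$w = 5$
$I{\left(P \right)} = \frac{5 + P}{1 + P}$ ($I{\left(P \right)} = \frac{P + 5}{1 + P} = \frac{5 + P}{1 + P}$)
$\left(-2 + 25 I{\left(4 - 6 \right)}\right) p{\left(-4 \right)} = \left(-2 + 25 \frac{5 + \left(4 - 6\right)}{1 + \left(4 - 6\right)}\right) \left(-4\right) = \left(-2 + 25 \frac{5 - 2}{1 - 2}\right) \left(-4\right) = \left(-2 + 25 \frac{1}{-1} \cdot 3\right) \left(-4\right) = \left(-2 + 25 \left(\left(-1\right) 3\right)\right) \left(-4\right) = \left(-2 + 25 \left(-3\right)\right) \left(-4\right) = \left(-2 - 75\right) \left(-4\right) = \left(-77\right) \left(-4\right) = 308$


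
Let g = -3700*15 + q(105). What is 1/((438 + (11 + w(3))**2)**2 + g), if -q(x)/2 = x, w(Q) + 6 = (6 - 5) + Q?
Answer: 1/213651 ≈ 4.6805e-6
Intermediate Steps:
w(Q) = -5 + Q (w(Q) = -6 + ((6 - 5) + Q) = -6 + (1 + Q) = -5 + Q)
q(x) = -2*x
g = -55710 (g = -3700*15 - 2*105 = -55500 - 210 = -55710)
1/((438 + (11 + w(3))**2)**2 + g) = 1/((438 + (11 + (-5 + 3))**2)**2 - 55710) = 1/((438 + (11 - 2)**2)**2 - 55710) = 1/((438 + 9**2)**2 - 55710) = 1/((438 + 81)**2 - 55710) = 1/(519**2 - 55710) = 1/(269361 - 55710) = 1/213651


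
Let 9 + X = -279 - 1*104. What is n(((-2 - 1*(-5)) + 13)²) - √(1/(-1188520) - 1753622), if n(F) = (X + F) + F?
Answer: 120 - I*√619282749300504330/594260 ≈ 120.0 - 1324.2*I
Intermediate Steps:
X = -392 (X = -9 + (-279 - 1*104) = -9 + (-279 - 104) = -9 - 383 = -392)
n(F) = -392 + 2*F (n(F) = (-392 + F) + F = -392 + 2*F)
n(((-2 - 1*(-5)) + 13)²) - √(1/(-1188520) - 1753622) = (-392 + 2*((-2 - 1*(-5)) + 13)²) - √(1/(-1188520) - 1753622) = (-392 + 2*((-2 + 5) + 13)²) - √(-1/1188520 - 1753622) = (-392 + 2*(3 + 13)²) - √(-2084214819441/1188520) = (-392 + 2*16²) - I*√619282749300504330/594260 = (-392 + 2*256) - I*√619282749300504330/594260 = (-392 + 512) - I*√619282749300504330/594260 = 120 - I*√619282749300504330/594260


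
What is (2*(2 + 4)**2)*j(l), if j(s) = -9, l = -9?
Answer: -648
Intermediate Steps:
(2*(2 + 4)**2)*j(l) = (2*(2 + 4)**2)*(-9) = (2*6**2)*(-9) = (2*36)*(-9) = 72*(-9) = -648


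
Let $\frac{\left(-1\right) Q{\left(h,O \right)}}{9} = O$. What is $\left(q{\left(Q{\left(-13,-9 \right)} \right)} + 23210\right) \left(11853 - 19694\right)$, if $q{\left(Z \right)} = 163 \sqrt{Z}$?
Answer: $-193492357$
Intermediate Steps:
$Q{\left(h,O \right)} = - 9 O$
$\left(q{\left(Q{\left(-13,-9 \right)} \right)} + 23210\right) \left(11853 - 19694\right) = \left(163 \sqrt{\left(-9\right) \left(-9\right)} + 23210\right) \left(11853 - 19694\right) = \left(163 \sqrt{81} + 23210\right) \left(11853 - 19694\right) = \left(163 \cdot 9 + 23210\right) \left(11853 - 19694\right) = \left(1467 + 23210\right) \left(-7841\right) = 24677 \left(-7841\right) = -193492357$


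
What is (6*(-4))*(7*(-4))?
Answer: 672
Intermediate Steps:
(6*(-4))*(7*(-4)) = -24*(-28) = 672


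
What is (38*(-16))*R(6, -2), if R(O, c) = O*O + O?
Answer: -25536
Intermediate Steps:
R(O, c) = O + O² (R(O, c) = O² + O = O + O²)
(38*(-16))*R(6, -2) = (38*(-16))*(6*(1 + 6)) = -3648*7 = -608*42 = -25536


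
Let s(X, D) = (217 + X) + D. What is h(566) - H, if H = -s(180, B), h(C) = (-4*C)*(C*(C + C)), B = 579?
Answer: -1450570992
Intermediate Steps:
h(C) = -8*C**3 (h(C) = (-4*C)*(C*(2*C)) = (-4*C)*(2*C**2) = -8*C**3)
s(X, D) = 217 + D + X
H = -976 (H = -(217 + 579 + 180) = -1*976 = -976)
h(566) - H = -8*566**3 - 1*(-976) = -8*181321496 + 976 = -1450571968 + 976 = -1450570992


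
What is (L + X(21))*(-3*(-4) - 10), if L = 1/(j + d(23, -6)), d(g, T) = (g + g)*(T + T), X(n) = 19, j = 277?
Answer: 10448/275 ≈ 37.993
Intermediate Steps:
d(g, T) = 4*T*g (d(g, T) = (2*g)*(2*T) = 4*T*g)
L = -1/275 (L = 1/(277 + 4*(-6)*23) = 1/(277 - 552) = 1/(-275) = -1/275 ≈ -0.0036364)
(L + X(21))*(-3*(-4) - 10) = (-1/275 + 19)*(-3*(-4) - 10) = 5224*(12 - 10)/275 = (5224/275)*2 = 10448/275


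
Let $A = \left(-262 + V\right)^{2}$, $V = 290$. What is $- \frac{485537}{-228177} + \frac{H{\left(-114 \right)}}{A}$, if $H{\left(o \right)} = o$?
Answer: $\frac{177324415}{89445384} \approx 1.9825$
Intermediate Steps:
$A = 784$ ($A = \left(-262 + 290\right)^{2} = 28^{2} = 784$)
$- \frac{485537}{-228177} + \frac{H{\left(-114 \right)}}{A} = - \frac{485537}{-228177} - \frac{114}{784} = \left(-485537\right) \left(- \frac{1}{228177}\right) - \frac{57}{392} = \frac{485537}{228177} - \frac{57}{392} = \frac{177324415}{89445384}$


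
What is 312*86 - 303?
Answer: 26529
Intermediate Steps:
312*86 - 303 = 26832 - 303 = 26529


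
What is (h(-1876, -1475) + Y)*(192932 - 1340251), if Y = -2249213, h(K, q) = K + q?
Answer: 2584409475916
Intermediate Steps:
(h(-1876, -1475) + Y)*(192932 - 1340251) = ((-1876 - 1475) - 2249213)*(192932 - 1340251) = (-3351 - 2249213)*(-1147319) = -2252564*(-1147319) = 2584409475916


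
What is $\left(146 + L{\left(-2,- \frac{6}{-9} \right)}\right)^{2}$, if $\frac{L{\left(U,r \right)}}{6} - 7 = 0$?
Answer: $35344$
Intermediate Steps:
$L{\left(U,r \right)} = 42$ ($L{\left(U,r \right)} = 42 + 6 \cdot 0 = 42 + 0 = 42$)
$\left(146 + L{\left(-2,- \frac{6}{-9} \right)}\right)^{2} = \left(146 + 42\right)^{2} = 188^{2} = 35344$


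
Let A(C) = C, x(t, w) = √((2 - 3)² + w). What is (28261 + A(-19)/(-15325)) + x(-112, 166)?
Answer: 433099844/15325 + √167 ≈ 28274.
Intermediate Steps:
x(t, w) = √(1 + w) (x(t, w) = √((-1)² + w) = √(1 + w))
(28261 + A(-19)/(-15325)) + x(-112, 166) = (28261 - 19/(-15325)) + √(1 + 166) = (28261 - 19*(-1/15325)) + √167 = (28261 + 19/15325) + √167 = 433099844/15325 + √167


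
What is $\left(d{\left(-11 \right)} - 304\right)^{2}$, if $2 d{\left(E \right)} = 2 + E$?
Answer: $\frac{380689}{4} \approx 95172.0$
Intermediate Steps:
$d{\left(E \right)} = 1 + \frac{E}{2}$ ($d{\left(E \right)} = \frac{2 + E}{2} = 1 + \frac{E}{2}$)
$\left(d{\left(-11 \right)} - 304\right)^{2} = \left(\left(1 + \frac{1}{2} \left(-11\right)\right) - 304\right)^{2} = \left(\left(1 - \frac{11}{2}\right) - 304\right)^{2} = \left(- \frac{9}{2} - 304\right)^{2} = \left(- \frac{617}{2}\right)^{2} = \frac{380689}{4}$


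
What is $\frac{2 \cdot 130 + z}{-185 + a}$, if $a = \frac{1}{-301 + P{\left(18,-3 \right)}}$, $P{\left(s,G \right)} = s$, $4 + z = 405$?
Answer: $- \frac{187063}{52356} \approx -3.5729$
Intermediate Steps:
$z = 401$ ($z = -4 + 405 = 401$)
$a = - \frac{1}{283}$ ($a = \frac{1}{-301 + 18} = \frac{1}{-283} = - \frac{1}{283} \approx -0.0035336$)
$\frac{2 \cdot 130 + z}{-185 + a} = \frac{2 \cdot 130 + 401}{-185 - \frac{1}{283}} = \frac{260 + 401}{- \frac{52356}{283}} = 661 \left(- \frac{283}{52356}\right) = - \frac{187063}{52356}$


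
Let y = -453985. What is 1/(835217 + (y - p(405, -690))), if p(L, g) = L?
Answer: 1/380827 ≈ 2.6259e-6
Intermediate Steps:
1/(835217 + (y - p(405, -690))) = 1/(835217 + (-453985 - 1*405)) = 1/(835217 + (-453985 - 405)) = 1/(835217 - 454390) = 1/380827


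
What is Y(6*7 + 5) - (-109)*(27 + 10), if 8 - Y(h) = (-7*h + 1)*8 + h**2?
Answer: 4456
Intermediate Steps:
Y(h) = -h**2 + 56*h (Y(h) = 8 - ((-7*h + 1)*8 + h**2) = 8 - ((1 - 7*h)*8 + h**2) = 8 - ((8 - 56*h) + h**2) = 8 - (8 + h**2 - 56*h) = 8 + (-8 - h**2 + 56*h) = -h**2 + 56*h)
Y(6*7 + 5) - (-109)*(27 + 10) = (6*7 + 5)*(56 - (6*7 + 5)) - (-109)*(27 + 10) = (42 + 5)*(56 - (42 + 5)) - (-109)*37 = 47*(56 - 1*47) - 1*(-4033) = 47*(56 - 47) + 4033 = 47*9 + 4033 = 423 + 4033 = 4456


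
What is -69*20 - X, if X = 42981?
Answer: -44361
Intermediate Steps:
-69*20 - X = -69*20 - 1*42981 = -1380 - 42981 = -44361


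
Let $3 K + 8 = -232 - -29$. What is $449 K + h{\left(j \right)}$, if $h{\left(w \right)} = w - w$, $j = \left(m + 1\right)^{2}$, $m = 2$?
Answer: $- \frac{94739}{3} \approx -31580.0$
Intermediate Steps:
$K = - \frac{211}{3}$ ($K = - \frac{8}{3} + \frac{-232 - -29}{3} = - \frac{8}{3} + \frac{-232 + 29}{3} = - \frac{8}{3} + \frac{1}{3} \left(-203\right) = - \frac{8}{3} - \frac{203}{3} = - \frac{211}{3} \approx -70.333$)
$j = 9$ ($j = \left(2 + 1\right)^{2} = 3^{2} = 9$)
$h{\left(w \right)} = 0$
$449 K + h{\left(j \right)} = 449 \left(- \frac{211}{3}\right) + 0 = - \frac{94739}{3} + 0 = - \frac{94739}{3}$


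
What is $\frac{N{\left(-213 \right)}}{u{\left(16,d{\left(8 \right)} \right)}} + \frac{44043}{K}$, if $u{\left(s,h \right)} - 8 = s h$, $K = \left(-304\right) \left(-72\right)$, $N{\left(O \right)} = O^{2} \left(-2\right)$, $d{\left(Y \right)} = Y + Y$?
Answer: $- \frac{27422861}{80256} \approx -341.69$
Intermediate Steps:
$d{\left(Y \right)} = 2 Y$
$N{\left(O \right)} = - 2 O^{2}$
$K = 21888$
$u{\left(s,h \right)} = 8 + h s$ ($u{\left(s,h \right)} = 8 + s h = 8 + h s$)
$\frac{N{\left(-213 \right)}}{u{\left(16,d{\left(8 \right)} \right)}} + \frac{44043}{K} = \frac{\left(-2\right) \left(-213\right)^{2}}{8 + 2 \cdot 8 \cdot 16} + \frac{44043}{21888} = \frac{\left(-2\right) 45369}{8 + 16 \cdot 16} + 44043 \cdot \frac{1}{21888} = - \frac{90738}{8 + 256} + \frac{14681}{7296} = - \frac{90738}{264} + \frac{14681}{7296} = \left(-90738\right) \frac{1}{264} + \frac{14681}{7296} = - \frac{15123}{44} + \frac{14681}{7296} = - \frac{27422861}{80256}$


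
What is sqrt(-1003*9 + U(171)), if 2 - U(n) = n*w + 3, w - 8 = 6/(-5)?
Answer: I*sqrt(254770)/5 ≈ 100.95*I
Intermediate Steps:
w = 34/5 (w = 8 + 6/(-5) = 8 + 6*(-1/5) = 8 - 6/5 = 34/5 ≈ 6.8000)
U(n) = -1 - 34*n/5 (U(n) = 2 - (n*(34/5) + 3) = 2 - (34*n/5 + 3) = 2 - (3 + 34*n/5) = 2 + (-3 - 34*n/5) = -1 - 34*n/5)
sqrt(-1003*9 + U(171)) = sqrt(-1003*9 + (-1 - 34/5*171)) = sqrt(-9027 + (-1 - 5814/5)) = sqrt(-9027 - 5819/5) = sqrt(-50954/5) = I*sqrt(254770)/5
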